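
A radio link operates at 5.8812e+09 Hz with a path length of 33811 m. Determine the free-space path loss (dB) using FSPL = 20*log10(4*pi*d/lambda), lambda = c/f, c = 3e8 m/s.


lambda = c / f = 3.0000e+08 / 5.8812e+09 = 0.05101000 m
FSPL = 20 * log10(4*pi*33811/0.05101000) = 138.4 dB

138.4 dB


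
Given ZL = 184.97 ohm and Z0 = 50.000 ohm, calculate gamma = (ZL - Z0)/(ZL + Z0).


gamma = (184.97 - 50.000) / (184.97 + 50.000) = 0.5744

0.5744


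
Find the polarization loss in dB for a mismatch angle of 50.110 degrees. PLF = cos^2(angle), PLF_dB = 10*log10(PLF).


PLF_linear = cos^2(50.110 deg) = 0.4112859
PLF_dB = 10 * log10(0.4112859) = -3.859 dB

-3.859 dB


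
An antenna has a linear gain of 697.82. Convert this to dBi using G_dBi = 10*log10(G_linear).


G_dBi = 10 * log10(697.82) = 28.44 dBi

28.44 dBi


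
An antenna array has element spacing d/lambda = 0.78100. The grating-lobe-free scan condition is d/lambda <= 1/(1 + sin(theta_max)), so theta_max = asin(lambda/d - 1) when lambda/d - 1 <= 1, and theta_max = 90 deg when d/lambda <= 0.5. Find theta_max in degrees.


lambda/d - 1 = 1/0.78100 - 1 = 0.2804097
theta_max = asin(0.2804097) = 16.28 deg

16.28 deg


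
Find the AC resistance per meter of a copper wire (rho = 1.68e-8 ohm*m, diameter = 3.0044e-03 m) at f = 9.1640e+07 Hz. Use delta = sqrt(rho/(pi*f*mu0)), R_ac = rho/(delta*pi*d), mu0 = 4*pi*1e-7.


delta = sqrt(1.68e-8 / (pi * 9.1640e+07 * 4*pi*1e-7)) = 6.814472e-06 m
R_ac = 1.68e-8 / (6.814472e-06 * pi * 3.0044e-03) = 0.2612 ohm/m

0.2612 ohm/m


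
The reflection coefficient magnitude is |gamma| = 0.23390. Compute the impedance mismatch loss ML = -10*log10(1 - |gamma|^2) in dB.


ML = -10 * log10(1 - 0.23390^2) = -10 * log10(0.94529079) = 0.2443 dB

0.2443 dB


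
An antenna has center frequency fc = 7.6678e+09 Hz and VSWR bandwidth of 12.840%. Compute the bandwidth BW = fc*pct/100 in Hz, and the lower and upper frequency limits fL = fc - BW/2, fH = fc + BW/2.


BW = 7.6678e+09 * 12.840/100 = 9.845455e+08 Hz
fL = 7.6678e+09 - 9.845455e+08/2 = 7.176e+09 Hz
fH = 7.6678e+09 + 9.845455e+08/2 = 8.160e+09 Hz

BW=9.845e+08 Hz, fL=7.176e+09 Hz, fH=8.160e+09 Hz


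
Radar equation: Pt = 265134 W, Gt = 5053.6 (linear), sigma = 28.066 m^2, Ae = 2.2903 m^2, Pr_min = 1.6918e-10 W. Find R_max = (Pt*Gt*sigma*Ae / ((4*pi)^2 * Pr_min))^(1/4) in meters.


R^4 = 265134*5053.6*28.066*2.2903 / ((4*pi)^2 * 1.6918e-10) = 3.223817e+18
R_max = 3.223817e+18^0.25 = 42373 m

42373 m


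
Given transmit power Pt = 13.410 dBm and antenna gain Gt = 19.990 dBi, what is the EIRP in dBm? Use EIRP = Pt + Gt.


EIRP = Pt + Gt = 13.410 + 19.990 = 33.40 dBm

33.40 dBm


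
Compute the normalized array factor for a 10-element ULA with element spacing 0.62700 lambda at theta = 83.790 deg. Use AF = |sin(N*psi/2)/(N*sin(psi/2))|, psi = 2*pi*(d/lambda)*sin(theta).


psi = 2*pi*0.62700*sin(83.790 deg) = 3.916440 rad
AF = |sin(10*3.916440/2) / (10*sin(3.916440/2))| = 0.07224

0.07224


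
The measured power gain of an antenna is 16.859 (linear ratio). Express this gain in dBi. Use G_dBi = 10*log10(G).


G_dBi = 10 * log10(16.859) = 12.27 dBi

12.27 dBi


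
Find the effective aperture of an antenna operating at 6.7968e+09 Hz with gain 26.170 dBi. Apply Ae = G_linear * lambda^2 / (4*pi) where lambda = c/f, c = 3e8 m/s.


lambda = c / f = 3.0000e+08 / 6.7968e+09 = 0.04413842 m
G_linear = 10^(26.170/10) = 413.9997
Ae = G_linear * lambda^2 / (4*pi) = 413.9997 * 0.04413842^2 / (4*pi) = 0.06418 m^2

0.06418 m^2


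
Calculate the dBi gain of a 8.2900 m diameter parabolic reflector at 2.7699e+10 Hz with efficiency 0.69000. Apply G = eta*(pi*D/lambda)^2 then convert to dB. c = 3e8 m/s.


lambda = c / f = 3.0000e+08 / 2.7699e+10 = 0.01083072 m
G_linear = 0.69000 * (pi * 8.2900 / 0.01083072)^2 = 3.989728e+06
G_dBi = 10 * log10(3.989728e+06) = 66.01 dBi

66.01 dBi


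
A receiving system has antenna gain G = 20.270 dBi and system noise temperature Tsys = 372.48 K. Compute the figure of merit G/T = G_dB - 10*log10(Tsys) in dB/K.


G/T = 20.270 - 10*log10(372.48) = 20.270 - 25.71103 = -5.441 dB/K

-5.441 dB/K


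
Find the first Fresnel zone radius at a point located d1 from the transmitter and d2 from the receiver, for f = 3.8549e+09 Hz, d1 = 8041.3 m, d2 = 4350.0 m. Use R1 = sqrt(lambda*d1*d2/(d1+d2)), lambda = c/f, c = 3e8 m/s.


lambda = c / f = 3.0000e+08 / 3.8549e+09 = 0.07782303 m
R1 = sqrt(0.07782303 * 8041.3 * 4350.0 / (8041.3 + 4350.0)) = 14.82 m

14.82 m


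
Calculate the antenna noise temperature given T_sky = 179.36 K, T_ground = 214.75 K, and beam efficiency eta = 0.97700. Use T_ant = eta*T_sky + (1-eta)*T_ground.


T_ant = 0.97700 * 179.36 + (1 - 0.97700) * 214.75 = 180.2 K

180.2 K


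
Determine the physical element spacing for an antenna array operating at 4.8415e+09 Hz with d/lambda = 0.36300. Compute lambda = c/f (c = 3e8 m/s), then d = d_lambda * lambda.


lambda = c / f = 3.0000e+08 / 4.8415e+09 = 0.06196427 m
d = 0.36300 * 0.06196427 = 0.02249 m

0.02249 m


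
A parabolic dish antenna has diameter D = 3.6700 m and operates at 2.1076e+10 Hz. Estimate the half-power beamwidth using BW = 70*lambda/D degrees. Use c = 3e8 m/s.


lambda = c / f = 3.0000e+08 / 2.1076e+10 = 0.01423420 m
BW = 70 * 0.01423420 / 3.6700 = 0.2715 deg

0.2715 deg


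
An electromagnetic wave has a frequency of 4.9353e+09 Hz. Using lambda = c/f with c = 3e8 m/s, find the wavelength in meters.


lambda = c / f = 3.0000e+08 / 4.9353e+09 = 0.06079 m

0.06079 m


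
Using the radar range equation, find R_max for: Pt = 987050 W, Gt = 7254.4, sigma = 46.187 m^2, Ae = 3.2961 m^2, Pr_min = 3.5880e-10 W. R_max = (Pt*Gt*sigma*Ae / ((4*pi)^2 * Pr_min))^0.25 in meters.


R^4 = 987050*7254.4*46.187*3.2961 / ((4*pi)^2 * 3.5880e-10) = 1.923927e+19
R_max = 1.923927e+19^0.25 = 66229 m

66229 m


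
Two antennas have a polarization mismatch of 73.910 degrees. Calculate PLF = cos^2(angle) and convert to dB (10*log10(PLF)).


PLF_linear = cos^2(73.910 deg) = 0.07681044
PLF_dB = 10 * log10(0.07681044) = -11.15 dB

-11.15 dB


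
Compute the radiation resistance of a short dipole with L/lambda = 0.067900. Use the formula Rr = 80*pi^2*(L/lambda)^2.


Rr = 80 * pi^2 * (0.067900)^2 = 80 * 9.869604 * 4.610410e-03 = 3.640 ohm

3.640 ohm


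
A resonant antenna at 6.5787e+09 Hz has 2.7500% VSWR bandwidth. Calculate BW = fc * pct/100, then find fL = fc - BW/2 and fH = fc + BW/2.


BW = 6.5787e+09 * 2.7500/100 = 1.809142e+08 Hz
fL = 6.5787e+09 - 1.809142e+08/2 = 6.488e+09 Hz
fH = 6.5787e+09 + 1.809142e+08/2 = 6.669e+09 Hz

BW=1.809e+08 Hz, fL=6.488e+09 Hz, fH=6.669e+09 Hz


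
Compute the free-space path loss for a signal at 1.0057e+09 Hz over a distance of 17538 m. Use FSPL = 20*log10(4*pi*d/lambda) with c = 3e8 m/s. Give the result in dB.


lambda = c / f = 3.0000e+08 / 1.0057e+09 = 0.2982997 m
FSPL = 20 * log10(4*pi*17538/0.2982997) = 117.4 dB

117.4 dB


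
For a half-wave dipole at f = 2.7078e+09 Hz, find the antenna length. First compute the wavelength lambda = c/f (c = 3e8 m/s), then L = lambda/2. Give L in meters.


lambda = c / f = 3.0000e+08 / 2.7078e+09 = 0.1107910 m
L = lambda / 2 = 0.1107910 / 2 = 0.05540 m

0.05540 m


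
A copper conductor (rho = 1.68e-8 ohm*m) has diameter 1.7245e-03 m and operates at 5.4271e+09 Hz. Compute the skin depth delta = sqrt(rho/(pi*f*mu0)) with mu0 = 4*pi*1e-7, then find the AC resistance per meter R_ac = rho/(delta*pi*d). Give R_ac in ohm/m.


delta = sqrt(1.68e-8 / (pi * 5.4271e+09 * 4*pi*1e-7)) = 8.855047e-07 m
R_ac = 1.68e-8 / (8.855047e-07 * pi * 1.7245e-03) = 3.502 ohm/m

3.502 ohm/m


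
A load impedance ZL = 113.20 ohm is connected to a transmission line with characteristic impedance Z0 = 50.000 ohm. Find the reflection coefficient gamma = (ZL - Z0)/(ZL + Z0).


gamma = (113.20 - 50.000) / (113.20 + 50.000) = 0.3873

0.3873


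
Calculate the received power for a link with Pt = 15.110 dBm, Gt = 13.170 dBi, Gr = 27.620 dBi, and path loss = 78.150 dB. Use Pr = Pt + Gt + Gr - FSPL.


Pr = 15.110 + 13.170 + 27.620 - 78.150 = -22.25 dBm

-22.25 dBm


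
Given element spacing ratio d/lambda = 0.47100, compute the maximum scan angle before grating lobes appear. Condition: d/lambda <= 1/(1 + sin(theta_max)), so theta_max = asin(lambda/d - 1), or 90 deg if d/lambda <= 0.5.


lambda/d - 1 = 1/0.47100 - 1 = 1.123142 >= 1
d/lambda <= 0.5, so the array can scan to endfire without grating lobes: theta_max = 90 deg

90 deg


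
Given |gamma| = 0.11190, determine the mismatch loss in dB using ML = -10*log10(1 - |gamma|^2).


ML = -10 * log10(1 - 0.11190^2) = -10 * log10(0.98747839) = 0.05472 dB

0.05472 dB


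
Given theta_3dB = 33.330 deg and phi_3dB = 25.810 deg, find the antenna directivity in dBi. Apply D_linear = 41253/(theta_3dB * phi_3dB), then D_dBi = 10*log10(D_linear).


D_linear = 41253 / (33.330 * 25.810) = 47.95481
D_dBi = 10 * log10(47.95481) = 16.81 dBi

16.81 dBi


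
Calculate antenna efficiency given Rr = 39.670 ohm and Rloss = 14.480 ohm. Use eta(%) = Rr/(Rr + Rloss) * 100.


eta = 39.670 / (39.670 + 14.480) * 100 = 73.26%

73.26%


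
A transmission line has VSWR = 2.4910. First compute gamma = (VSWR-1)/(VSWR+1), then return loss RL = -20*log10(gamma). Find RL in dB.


gamma = (2.4910 - 1) / (2.4910 + 1) = 0.4270983
RL = -20 * log10(0.4270983) = 7.389 dB

7.389 dB


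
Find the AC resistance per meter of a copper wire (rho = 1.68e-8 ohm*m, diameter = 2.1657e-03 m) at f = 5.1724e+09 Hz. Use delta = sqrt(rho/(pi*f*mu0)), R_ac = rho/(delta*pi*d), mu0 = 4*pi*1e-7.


delta = sqrt(1.68e-8 / (pi * 5.1724e+09 * 4*pi*1e-7)) = 9.070448e-07 m
R_ac = 1.68e-8 / (9.070448e-07 * pi * 2.1657e-03) = 2.722 ohm/m

2.722 ohm/m


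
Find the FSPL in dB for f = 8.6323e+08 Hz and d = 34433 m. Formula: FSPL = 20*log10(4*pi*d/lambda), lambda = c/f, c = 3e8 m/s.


lambda = c / f = 3.0000e+08 / 8.6323e+08 = 0.3475319 m
FSPL = 20 * log10(4*pi*34433/0.3475319) = 121.9 dB

121.9 dB


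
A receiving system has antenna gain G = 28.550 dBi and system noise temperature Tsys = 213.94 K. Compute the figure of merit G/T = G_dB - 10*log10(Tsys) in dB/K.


G/T = 28.550 - 10*log10(213.94) = 28.550 - 23.30292 = 5.247 dB/K

5.247 dB/K


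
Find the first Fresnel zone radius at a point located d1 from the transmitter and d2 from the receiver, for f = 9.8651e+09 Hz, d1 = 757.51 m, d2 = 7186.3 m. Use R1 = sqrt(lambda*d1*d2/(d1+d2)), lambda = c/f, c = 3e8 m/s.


lambda = c / f = 3.0000e+08 / 9.8651e+09 = 0.03041023 m
R1 = sqrt(0.03041023 * 757.51 * 7186.3 / (757.51 + 7186.3)) = 4.565 m

4.565 m


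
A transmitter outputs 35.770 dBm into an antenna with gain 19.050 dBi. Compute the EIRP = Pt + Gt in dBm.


EIRP = Pt + Gt = 35.770 + 19.050 = 54.82 dBm

54.82 dBm


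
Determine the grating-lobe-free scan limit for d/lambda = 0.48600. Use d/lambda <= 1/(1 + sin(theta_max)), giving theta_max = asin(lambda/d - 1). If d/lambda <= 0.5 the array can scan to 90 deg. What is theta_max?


lambda/d - 1 = 1/0.48600 - 1 = 1.057613 >= 1
d/lambda <= 0.5, so the array can scan to endfire without grating lobes: theta_max = 90 deg

90 deg


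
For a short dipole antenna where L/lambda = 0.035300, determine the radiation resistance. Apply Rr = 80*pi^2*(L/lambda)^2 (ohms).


Rr = 80 * pi^2 * (0.035300)^2 = 80 * 9.869604 * 1.246090e-03 = 0.9839 ohm

0.9839 ohm


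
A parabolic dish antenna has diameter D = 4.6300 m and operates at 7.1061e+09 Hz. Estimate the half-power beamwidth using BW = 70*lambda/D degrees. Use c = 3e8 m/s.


lambda = c / f = 3.0000e+08 / 7.1061e+09 = 0.04221725 m
BW = 70 * 0.04221725 / 4.6300 = 0.6383 deg

0.6383 deg


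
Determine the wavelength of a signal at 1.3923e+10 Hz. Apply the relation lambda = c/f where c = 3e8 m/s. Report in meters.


lambda = c / f = 3.0000e+08 / 1.3923e+10 = 0.02155 m

0.02155 m


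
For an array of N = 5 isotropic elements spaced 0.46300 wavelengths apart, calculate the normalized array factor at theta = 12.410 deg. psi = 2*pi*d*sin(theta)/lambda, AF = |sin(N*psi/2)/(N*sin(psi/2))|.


psi = 2*pi*0.46300*sin(12.410 deg) = 0.6251856 rad
AF = |sin(5*0.6251856/2) / (5*sin(0.6251856/2))| = 0.6503

0.6503


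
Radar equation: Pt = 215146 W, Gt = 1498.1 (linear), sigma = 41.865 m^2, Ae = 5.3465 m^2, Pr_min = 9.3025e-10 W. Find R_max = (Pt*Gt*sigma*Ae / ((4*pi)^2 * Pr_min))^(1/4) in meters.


R^4 = 215146*1498.1*41.865*5.3465 / ((4*pi)^2 * 9.3025e-10) = 4.911061e+17
R_max = 4.911061e+17^0.25 = 26472 m

26472 m


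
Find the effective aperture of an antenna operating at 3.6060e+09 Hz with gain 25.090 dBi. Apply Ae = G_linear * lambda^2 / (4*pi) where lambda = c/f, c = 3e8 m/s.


lambda = c / f = 3.0000e+08 / 3.6060e+09 = 0.08319468 m
G_linear = 10^(25.090/10) = 322.8494
Ae = G_linear * lambda^2 / (4*pi) = 322.8494 * 0.08319468^2 / (4*pi) = 0.1778 m^2

0.1778 m^2


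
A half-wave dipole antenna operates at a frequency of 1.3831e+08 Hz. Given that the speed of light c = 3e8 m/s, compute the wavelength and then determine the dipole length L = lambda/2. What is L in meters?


lambda = c / f = 3.0000e+08 / 1.3831e+08 = 2.169041 m
L = lambda / 2 = 2.169041 / 2 = 1.085 m

1.085 m


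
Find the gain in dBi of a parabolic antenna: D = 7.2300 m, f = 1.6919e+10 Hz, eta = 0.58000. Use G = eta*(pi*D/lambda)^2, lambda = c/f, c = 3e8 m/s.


lambda = c / f = 3.0000e+08 / 1.6919e+10 = 0.01773154 m
G_linear = 0.58000 * (pi * 7.2300 / 0.01773154)^2 = 951724.9
G_dBi = 10 * log10(951724.9) = 59.79 dBi

59.79 dBi


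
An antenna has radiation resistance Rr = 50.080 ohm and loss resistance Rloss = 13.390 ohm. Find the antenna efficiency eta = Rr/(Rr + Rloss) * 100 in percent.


eta = 50.080 / (50.080 + 13.390) * 100 = 78.90%

78.90%


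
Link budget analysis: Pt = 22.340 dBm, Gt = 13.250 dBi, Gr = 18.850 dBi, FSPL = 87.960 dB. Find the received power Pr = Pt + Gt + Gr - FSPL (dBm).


Pr = 22.340 + 13.250 + 18.850 - 87.960 = -33.52 dBm

-33.52 dBm


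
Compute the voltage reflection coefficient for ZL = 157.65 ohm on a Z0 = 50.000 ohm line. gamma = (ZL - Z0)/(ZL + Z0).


gamma = (157.65 - 50.000) / (157.65 + 50.000) = 0.5184

0.5184


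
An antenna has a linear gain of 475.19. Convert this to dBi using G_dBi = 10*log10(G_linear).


G_dBi = 10 * log10(475.19) = 26.77 dBi

26.77 dBi


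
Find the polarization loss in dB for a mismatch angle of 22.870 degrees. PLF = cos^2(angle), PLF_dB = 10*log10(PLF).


PLF_linear = cos^2(22.870 deg) = 0.8489577
PLF_dB = 10 * log10(0.8489577) = -0.7111 dB

-0.7111 dB


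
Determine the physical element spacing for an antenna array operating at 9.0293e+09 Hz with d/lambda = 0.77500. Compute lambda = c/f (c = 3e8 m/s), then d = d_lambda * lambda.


lambda = c / f = 3.0000e+08 / 9.0293e+09 = 0.03322517 m
d = 0.77500 * 0.03322517 = 0.02575 m

0.02575 m


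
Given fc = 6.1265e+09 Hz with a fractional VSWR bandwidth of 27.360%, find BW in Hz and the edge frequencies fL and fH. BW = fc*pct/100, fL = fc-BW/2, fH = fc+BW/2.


BW = 6.1265e+09 * 27.360/100 = 1.676210e+09 Hz
fL = 6.1265e+09 - 1.676210e+09/2 = 5.288e+09 Hz
fH = 6.1265e+09 + 1.676210e+09/2 = 6.965e+09 Hz

BW=1.676e+09 Hz, fL=5.288e+09 Hz, fH=6.965e+09 Hz


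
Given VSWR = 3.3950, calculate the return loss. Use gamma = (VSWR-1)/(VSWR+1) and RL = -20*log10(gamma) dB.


gamma = (3.3950 - 1) / (3.3950 + 1) = 0.5449374
RL = -20 * log10(0.5449374) = 5.273 dB

5.273 dB


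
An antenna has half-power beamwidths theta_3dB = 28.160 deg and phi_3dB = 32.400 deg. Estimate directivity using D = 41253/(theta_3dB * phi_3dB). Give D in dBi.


D_linear = 41253 / (28.160 * 32.400) = 45.21451
D_dBi = 10 * log10(45.21451) = 16.55 dBi

16.55 dBi


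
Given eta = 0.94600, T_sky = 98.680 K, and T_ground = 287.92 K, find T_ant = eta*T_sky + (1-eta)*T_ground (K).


T_ant = 0.94600 * 98.680 + (1 - 0.94600) * 287.92 = 108.9 K

108.9 K


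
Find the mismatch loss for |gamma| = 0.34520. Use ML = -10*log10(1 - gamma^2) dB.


ML = -10 * log10(1 - 0.34520^2) = -10 * log10(0.88083696) = 0.5510 dB

0.5510 dB


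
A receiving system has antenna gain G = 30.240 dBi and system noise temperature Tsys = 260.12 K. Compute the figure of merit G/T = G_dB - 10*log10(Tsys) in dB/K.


G/T = 30.240 - 10*log10(260.12) = 30.240 - 24.15174 = 6.088 dB/K

6.088 dB/K


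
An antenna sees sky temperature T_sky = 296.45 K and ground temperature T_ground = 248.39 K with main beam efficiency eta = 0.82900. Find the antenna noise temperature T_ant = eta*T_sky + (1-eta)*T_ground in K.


T_ant = 0.82900 * 296.45 + (1 - 0.82900) * 248.39 = 288.2 K

288.2 K


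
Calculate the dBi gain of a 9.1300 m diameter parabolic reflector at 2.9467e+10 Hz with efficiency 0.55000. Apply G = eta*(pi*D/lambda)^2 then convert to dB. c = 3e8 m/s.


lambda = c / f = 3.0000e+08 / 2.9467e+10 = 0.01018088 m
G_linear = 0.55000 * (pi * 9.1300 / 0.01018088)^2 = 4.365494e+06
G_dBi = 10 * log10(4.365494e+06) = 66.40 dBi

66.40 dBi


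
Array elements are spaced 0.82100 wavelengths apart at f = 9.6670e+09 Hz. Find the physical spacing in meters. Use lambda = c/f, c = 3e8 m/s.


lambda = c / f = 3.0000e+08 / 9.6670e+09 = 0.03103341 m
d = 0.82100 * 0.03103341 = 0.02548 m

0.02548 m


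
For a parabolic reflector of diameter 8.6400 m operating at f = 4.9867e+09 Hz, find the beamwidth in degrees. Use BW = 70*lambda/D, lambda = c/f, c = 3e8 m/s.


lambda = c / f = 3.0000e+08 / 4.9867e+09 = 0.06016003 m
BW = 70 * 0.06016003 / 8.6400 = 0.4874 deg

0.4874 deg


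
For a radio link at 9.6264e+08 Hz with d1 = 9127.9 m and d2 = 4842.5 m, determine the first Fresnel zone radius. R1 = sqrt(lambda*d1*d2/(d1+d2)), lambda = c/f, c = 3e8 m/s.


lambda = c / f = 3.0000e+08 / 9.6264e+08 = 0.3116430 m
R1 = sqrt(0.3116430 * 9127.9 * 4842.5 / (9127.9 + 4842.5)) = 31.40 m

31.40 m


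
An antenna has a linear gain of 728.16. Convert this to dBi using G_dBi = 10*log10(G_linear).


G_dBi = 10 * log10(728.16) = 28.62 dBi

28.62 dBi


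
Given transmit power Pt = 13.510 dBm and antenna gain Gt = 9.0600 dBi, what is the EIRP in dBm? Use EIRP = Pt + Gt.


EIRP = Pt + Gt = 13.510 + 9.0600 = 22.57 dBm

22.57 dBm


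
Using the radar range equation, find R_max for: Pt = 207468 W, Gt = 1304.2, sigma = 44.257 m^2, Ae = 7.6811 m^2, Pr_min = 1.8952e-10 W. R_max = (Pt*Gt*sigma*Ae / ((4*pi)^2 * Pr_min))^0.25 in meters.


R^4 = 207468*1304.2*44.257*7.6811 / ((4*pi)^2 * 1.8952e-10) = 3.073448e+18
R_max = 3.073448e+18^0.25 = 41870 m

41870 m


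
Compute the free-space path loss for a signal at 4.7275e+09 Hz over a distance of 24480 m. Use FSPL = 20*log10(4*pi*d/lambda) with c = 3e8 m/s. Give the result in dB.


lambda = c / f = 3.0000e+08 / 4.7275e+09 = 0.06345849 m
FSPL = 20 * log10(4*pi*24480/0.06345849) = 133.7 dB

133.7 dB


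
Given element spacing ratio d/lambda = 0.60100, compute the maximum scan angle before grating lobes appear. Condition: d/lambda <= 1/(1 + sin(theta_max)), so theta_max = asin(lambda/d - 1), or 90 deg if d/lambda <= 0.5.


lambda/d - 1 = 1/0.60100 - 1 = 0.6638935
theta_max = asin(0.6638935) = 41.60 deg

41.60 deg


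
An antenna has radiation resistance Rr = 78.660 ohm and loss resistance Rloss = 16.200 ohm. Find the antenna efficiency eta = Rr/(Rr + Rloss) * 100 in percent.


eta = 78.660 / (78.660 + 16.200) * 100 = 82.92%

82.92%


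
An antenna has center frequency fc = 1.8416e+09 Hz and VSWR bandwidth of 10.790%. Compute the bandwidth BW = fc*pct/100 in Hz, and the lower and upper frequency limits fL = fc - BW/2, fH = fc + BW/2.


BW = 1.8416e+09 * 10.790/100 = 1.987086e+08 Hz
fL = 1.8416e+09 - 1.987086e+08/2 = 1.742e+09 Hz
fH = 1.8416e+09 + 1.987086e+08/2 = 1.941e+09 Hz

BW=1.987e+08 Hz, fL=1.742e+09 Hz, fH=1.941e+09 Hz


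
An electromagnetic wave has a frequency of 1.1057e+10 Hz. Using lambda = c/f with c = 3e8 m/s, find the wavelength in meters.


lambda = c / f = 3.0000e+08 / 1.1057e+10 = 0.02713 m

0.02713 m


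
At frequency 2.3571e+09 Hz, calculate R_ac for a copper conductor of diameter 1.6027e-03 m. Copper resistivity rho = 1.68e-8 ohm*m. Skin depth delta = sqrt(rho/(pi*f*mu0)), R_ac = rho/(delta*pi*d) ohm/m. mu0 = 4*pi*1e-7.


delta = sqrt(1.68e-8 / (pi * 2.3571e+09 * 4*pi*1e-7)) = 1.343649e-06 m
R_ac = 1.68e-8 / (1.343649e-06 * pi * 1.6027e-03) = 2.483 ohm/m

2.483 ohm/m


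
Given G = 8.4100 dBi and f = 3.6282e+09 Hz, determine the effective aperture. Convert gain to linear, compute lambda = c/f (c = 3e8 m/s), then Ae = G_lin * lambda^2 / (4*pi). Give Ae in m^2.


lambda = c / f = 3.0000e+08 / 3.6282e+09 = 0.08268563 m
G_linear = 10^(8.4100/10) = 6.934258
Ae = G_linear * lambda^2 / (4*pi) = 6.934258 * 0.08268563^2 / (4*pi) = 3.773e-03 m^2

3.773e-03 m^2


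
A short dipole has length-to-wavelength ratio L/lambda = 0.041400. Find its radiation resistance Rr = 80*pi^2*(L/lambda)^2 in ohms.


Rr = 80 * pi^2 * (0.041400)^2 = 80 * 9.869604 * 1.713960e-03 = 1.353 ohm

1.353 ohm


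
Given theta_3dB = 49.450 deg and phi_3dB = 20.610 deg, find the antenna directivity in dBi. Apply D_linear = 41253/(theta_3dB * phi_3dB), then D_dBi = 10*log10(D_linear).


D_linear = 41253 / (49.450 * 20.610) = 40.47727
D_dBi = 10 * log10(40.47727) = 16.07 dBi

16.07 dBi


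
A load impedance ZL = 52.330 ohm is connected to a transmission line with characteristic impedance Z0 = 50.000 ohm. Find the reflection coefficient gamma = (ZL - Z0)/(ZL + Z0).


gamma = (52.330 - 50.000) / (52.330 + 50.000) = 0.02277

0.02277


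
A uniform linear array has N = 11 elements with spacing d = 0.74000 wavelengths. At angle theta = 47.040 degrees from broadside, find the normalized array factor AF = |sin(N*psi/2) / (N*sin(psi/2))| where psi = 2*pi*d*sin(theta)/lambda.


psi = 2*pi*0.74000*sin(47.040 deg) = 3.402684 rad
AF = |sin(11*3.402684/2) / (11*sin(3.402684/2))| = 0.01232

0.01232


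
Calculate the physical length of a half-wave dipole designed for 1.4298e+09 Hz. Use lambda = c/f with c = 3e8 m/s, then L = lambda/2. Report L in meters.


lambda = c / f = 3.0000e+08 / 1.4298e+09 = 0.2098196 m
L = lambda / 2 = 0.2098196 / 2 = 0.1049 m

0.1049 m


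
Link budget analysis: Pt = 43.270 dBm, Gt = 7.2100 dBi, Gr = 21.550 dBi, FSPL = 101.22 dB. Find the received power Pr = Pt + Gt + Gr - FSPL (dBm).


Pr = 43.270 + 7.2100 + 21.550 - 101.22 = -29.19 dBm

-29.19 dBm


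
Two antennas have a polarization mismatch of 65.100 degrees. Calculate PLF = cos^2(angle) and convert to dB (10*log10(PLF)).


PLF_linear = cos^2(65.100 deg) = 0.1772712
PLF_dB = 10 * log10(0.1772712) = -7.514 dB

-7.514 dB


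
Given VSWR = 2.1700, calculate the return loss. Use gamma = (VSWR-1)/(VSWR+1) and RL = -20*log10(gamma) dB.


gamma = (2.1700 - 1) / (2.1700 + 1) = 0.3690852
RL = -20 * log10(0.3690852) = 8.657 dB

8.657 dB


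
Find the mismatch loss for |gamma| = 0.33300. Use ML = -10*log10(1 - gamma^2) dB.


ML = -10 * log10(1 - 0.33300^2) = -10 * log10(0.889111) = 0.5104 dB

0.5104 dB


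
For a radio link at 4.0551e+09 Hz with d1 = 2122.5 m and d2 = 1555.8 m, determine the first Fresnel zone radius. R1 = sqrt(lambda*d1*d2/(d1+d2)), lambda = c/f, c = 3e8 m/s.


lambda = c / f = 3.0000e+08 / 4.0551e+09 = 0.07398091 m
R1 = sqrt(0.07398091 * 2122.5 * 1555.8 / (2122.5 + 1555.8)) = 8.150 m

8.150 m


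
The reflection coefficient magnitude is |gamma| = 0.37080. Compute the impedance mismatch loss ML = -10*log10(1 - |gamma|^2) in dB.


ML = -10 * log10(1 - 0.37080^2) = -10 * log10(0.86250736) = 0.6424 dB

0.6424 dB


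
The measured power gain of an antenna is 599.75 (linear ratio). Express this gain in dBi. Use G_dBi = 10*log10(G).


G_dBi = 10 * log10(599.75) = 27.78 dBi

27.78 dBi


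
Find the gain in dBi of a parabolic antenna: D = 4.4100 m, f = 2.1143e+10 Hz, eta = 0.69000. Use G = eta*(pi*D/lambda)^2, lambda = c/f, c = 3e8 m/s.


lambda = c / f = 3.0000e+08 / 2.1143e+10 = 0.01418909 m
G_linear = 0.69000 * (pi * 4.4100 / 0.01418909)^2 = 657834.9
G_dBi = 10 * log10(657834.9) = 58.18 dBi

58.18 dBi


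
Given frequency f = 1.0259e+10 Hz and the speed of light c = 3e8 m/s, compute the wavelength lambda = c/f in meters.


lambda = c / f = 3.0000e+08 / 1.0259e+10 = 0.02924 m

0.02924 m


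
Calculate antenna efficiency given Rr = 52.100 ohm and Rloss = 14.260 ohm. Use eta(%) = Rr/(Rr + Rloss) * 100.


eta = 52.100 / (52.100 + 14.260) * 100 = 78.51%

78.51%


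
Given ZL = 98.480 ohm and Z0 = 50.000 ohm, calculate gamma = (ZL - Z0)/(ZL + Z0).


gamma = (98.480 - 50.000) / (98.480 + 50.000) = 0.3265

0.3265


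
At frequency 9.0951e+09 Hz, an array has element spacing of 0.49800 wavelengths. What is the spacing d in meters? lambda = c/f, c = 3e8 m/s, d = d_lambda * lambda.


lambda = c / f = 3.0000e+08 / 9.0951e+09 = 0.03298479 m
d = 0.49800 * 0.03298479 = 0.01643 m

0.01643 m


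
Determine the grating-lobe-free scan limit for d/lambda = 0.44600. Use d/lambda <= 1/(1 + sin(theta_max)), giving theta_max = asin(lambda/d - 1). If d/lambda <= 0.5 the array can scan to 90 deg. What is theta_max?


lambda/d - 1 = 1/0.44600 - 1 = 1.242152 >= 1
d/lambda <= 0.5, so the array can scan to endfire without grating lobes: theta_max = 90 deg

90 deg


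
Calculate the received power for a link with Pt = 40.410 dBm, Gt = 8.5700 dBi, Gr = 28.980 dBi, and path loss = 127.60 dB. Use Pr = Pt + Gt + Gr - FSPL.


Pr = 40.410 + 8.5700 + 28.980 - 127.60 = -49.64 dBm

-49.64 dBm


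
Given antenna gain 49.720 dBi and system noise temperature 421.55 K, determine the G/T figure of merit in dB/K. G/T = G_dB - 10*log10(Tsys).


G/T = 49.720 - 10*log10(421.55) = 49.720 - 26.24849 = 23.47 dB/K

23.47 dB/K


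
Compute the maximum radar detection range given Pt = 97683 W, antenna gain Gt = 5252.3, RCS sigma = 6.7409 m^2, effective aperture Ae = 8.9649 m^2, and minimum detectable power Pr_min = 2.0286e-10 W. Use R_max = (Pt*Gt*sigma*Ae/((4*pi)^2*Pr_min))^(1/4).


R^4 = 97683*5252.3*6.7409*8.9649 / ((4*pi)^2 * 2.0286e-10) = 9.678670e+17
R_max = 9.678670e+17^0.25 = 31366 m

31366 m


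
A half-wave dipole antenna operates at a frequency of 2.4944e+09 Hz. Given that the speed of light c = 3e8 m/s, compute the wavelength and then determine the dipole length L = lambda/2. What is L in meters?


lambda = c / f = 3.0000e+08 / 2.4944e+09 = 0.1202694 m
L = lambda / 2 = 0.1202694 / 2 = 0.06013 m

0.06013 m


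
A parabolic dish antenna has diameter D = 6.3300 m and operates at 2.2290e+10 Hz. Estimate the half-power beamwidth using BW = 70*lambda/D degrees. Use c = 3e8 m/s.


lambda = c / f = 3.0000e+08 / 2.2290e+10 = 0.01345895 m
BW = 70 * 0.01345895 / 6.3300 = 0.1488 deg

0.1488 deg


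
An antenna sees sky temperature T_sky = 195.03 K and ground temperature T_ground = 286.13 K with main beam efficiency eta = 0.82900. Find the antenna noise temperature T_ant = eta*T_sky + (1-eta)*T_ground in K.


T_ant = 0.82900 * 195.03 + (1 - 0.82900) * 286.13 = 210.6 K

210.6 K


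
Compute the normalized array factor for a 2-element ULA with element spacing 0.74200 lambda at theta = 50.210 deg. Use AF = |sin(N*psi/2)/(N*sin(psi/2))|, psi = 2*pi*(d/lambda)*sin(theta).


psi = 2*pi*0.74200*sin(50.210 deg) = 3.582353 rad
AF = |sin(2*3.582353/2) / (2*sin(3.582353/2))| = 0.2186

0.2186


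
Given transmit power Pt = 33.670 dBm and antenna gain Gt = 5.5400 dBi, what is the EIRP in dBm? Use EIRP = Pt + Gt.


EIRP = Pt + Gt = 33.670 + 5.5400 = 39.21 dBm

39.21 dBm


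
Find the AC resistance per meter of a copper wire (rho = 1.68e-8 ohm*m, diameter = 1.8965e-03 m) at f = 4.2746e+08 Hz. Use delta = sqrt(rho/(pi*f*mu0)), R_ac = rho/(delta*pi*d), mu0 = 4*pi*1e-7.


delta = sqrt(1.68e-8 / (pi * 4.2746e+08 * 4*pi*1e-7)) = 3.155201e-06 m
R_ac = 1.68e-8 / (3.155201e-06 * pi * 1.8965e-03) = 0.8937 ohm/m

0.8937 ohm/m


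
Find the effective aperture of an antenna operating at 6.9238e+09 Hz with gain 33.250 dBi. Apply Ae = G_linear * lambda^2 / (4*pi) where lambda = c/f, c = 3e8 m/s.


lambda = c / f = 3.0000e+08 / 6.9238e+09 = 0.04332881 m
G_linear = 10^(33.250/10) = 2113.489
Ae = G_linear * lambda^2 / (4*pi) = 2113.489 * 0.04332881^2 / (4*pi) = 0.3158 m^2

0.3158 m^2


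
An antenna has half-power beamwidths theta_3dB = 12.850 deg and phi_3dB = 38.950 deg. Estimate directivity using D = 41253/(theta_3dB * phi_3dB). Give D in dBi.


D_linear = 41253 / (12.850 * 38.950) = 82.42234
D_dBi = 10 * log10(82.42234) = 19.16 dBi

19.16 dBi


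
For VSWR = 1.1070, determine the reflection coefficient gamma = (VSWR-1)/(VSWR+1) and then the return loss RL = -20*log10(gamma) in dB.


gamma = (1.1070 - 1) / (1.1070 + 1) = 0.05078310
RL = -20 * log10(0.05078310) = 25.89 dB

25.89 dB


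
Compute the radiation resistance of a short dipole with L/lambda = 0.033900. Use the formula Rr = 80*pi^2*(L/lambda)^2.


Rr = 80 * pi^2 * (0.033900)^2 = 80 * 9.869604 * 1.149210e-03 = 0.9074 ohm

0.9074 ohm


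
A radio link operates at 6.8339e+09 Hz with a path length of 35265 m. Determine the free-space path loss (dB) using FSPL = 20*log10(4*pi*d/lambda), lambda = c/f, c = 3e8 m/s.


lambda = c / f = 3.0000e+08 / 6.8339e+09 = 0.04389880 m
FSPL = 20 * log10(4*pi*35265/0.04389880) = 140.1 dB

140.1 dB


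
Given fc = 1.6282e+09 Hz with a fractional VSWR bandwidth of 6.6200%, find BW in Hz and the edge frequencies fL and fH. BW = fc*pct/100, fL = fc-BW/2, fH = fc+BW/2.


BW = 1.6282e+09 * 6.6200/100 = 1.077868e+08 Hz
fL = 1.6282e+09 - 1.077868e+08/2 = 1.574e+09 Hz
fH = 1.6282e+09 + 1.077868e+08/2 = 1.682e+09 Hz

BW=1.078e+08 Hz, fL=1.574e+09 Hz, fH=1.682e+09 Hz


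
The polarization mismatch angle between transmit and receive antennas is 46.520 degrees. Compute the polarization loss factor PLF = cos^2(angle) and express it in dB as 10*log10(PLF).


PLF_linear = cos^2(46.520 deg) = 0.4734834
PLF_dB = 10 * log10(0.4734834) = -3.247 dB

-3.247 dB


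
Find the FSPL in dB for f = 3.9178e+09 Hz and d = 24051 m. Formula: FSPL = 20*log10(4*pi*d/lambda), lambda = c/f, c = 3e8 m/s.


lambda = c / f = 3.0000e+08 / 3.9178e+09 = 0.07657359 m
FSPL = 20 * log10(4*pi*24051/0.07657359) = 131.9 dB

131.9 dB


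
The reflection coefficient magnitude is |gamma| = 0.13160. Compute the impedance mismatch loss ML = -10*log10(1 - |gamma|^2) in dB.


ML = -10 * log10(1 - 0.13160^2) = -10 * log10(0.98268144) = 0.07587 dB

0.07587 dB


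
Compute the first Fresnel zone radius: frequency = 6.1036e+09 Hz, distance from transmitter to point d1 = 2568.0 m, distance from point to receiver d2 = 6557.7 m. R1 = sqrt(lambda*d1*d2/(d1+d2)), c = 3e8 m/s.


lambda = c / f = 3.0000e+08 / 6.1036e+09 = 0.04915132 m
R1 = sqrt(0.04915132 * 2568.0 * 6557.7 / (2568.0 + 6557.7)) = 9.524 m

9.524 m


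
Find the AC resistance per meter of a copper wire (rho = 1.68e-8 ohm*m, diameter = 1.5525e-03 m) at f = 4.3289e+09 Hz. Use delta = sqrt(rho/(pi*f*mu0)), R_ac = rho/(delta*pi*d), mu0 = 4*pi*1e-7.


delta = sqrt(1.68e-8 / (pi * 4.3289e+09 * 4*pi*1e-7)) = 9.914847e-07 m
R_ac = 1.68e-8 / (9.914847e-07 * pi * 1.5525e-03) = 3.474 ohm/m

3.474 ohm/m


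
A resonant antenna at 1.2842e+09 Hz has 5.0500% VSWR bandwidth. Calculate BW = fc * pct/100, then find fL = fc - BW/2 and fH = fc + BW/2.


BW = 1.2842e+09 * 5.0500/100 = 6.485210e+07 Hz
fL = 1.2842e+09 - 6.485210e+07/2 = 1.252e+09 Hz
fH = 1.2842e+09 + 6.485210e+07/2 = 1.317e+09 Hz

BW=6.485e+07 Hz, fL=1.252e+09 Hz, fH=1.317e+09 Hz


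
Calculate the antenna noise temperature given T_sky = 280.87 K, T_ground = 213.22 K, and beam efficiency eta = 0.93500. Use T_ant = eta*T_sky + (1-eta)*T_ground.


T_ant = 0.93500 * 280.87 + (1 - 0.93500) * 213.22 = 276.5 K

276.5 K


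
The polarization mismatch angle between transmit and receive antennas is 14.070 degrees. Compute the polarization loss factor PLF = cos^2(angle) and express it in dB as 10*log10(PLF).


PLF_linear = cos^2(14.070 deg) = 0.9408989
PLF_dB = 10 * log10(0.9408989) = -0.2646 dB

-0.2646 dB


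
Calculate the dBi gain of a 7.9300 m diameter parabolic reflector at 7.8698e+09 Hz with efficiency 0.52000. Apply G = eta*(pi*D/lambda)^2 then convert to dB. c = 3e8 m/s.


lambda = c / f = 3.0000e+08 / 7.8698e+09 = 0.03812041 m
G_linear = 0.52000 * (pi * 7.9300 / 0.03812041)^2 = 222092.7
G_dBi = 10 * log10(222092.7) = 53.47 dBi

53.47 dBi


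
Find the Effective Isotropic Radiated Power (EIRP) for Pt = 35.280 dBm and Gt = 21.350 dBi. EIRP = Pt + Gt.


EIRP = Pt + Gt = 35.280 + 21.350 = 56.63 dBm

56.63 dBm


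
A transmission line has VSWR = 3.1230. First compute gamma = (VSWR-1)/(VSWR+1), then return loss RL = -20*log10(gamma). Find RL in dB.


gamma = (3.1230 - 1) / (3.1230 + 1) = 0.5149163
RL = -20 * log10(0.5149163) = 5.765 dB

5.765 dB


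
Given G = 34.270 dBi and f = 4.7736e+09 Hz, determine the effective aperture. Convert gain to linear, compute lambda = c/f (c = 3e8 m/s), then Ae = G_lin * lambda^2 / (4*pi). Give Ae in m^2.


lambda = c / f = 3.0000e+08 / 4.7736e+09 = 0.06284565 m
G_linear = 10^(34.270/10) = 2673.006
Ae = G_linear * lambda^2 / (4*pi) = 2673.006 * 0.06284565^2 / (4*pi) = 0.8401 m^2

0.8401 m^2


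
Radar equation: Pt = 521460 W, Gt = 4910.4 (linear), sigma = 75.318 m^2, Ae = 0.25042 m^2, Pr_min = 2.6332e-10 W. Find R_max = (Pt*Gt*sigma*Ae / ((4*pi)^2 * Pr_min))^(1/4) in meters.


R^4 = 521460*4910.4*75.318*0.25042 / ((4*pi)^2 * 2.6332e-10) = 1.161454e+18
R_max = 1.161454e+18^0.25 = 32828 m

32828 m


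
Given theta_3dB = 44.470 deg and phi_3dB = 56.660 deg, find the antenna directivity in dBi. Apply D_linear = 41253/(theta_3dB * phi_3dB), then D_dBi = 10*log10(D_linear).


D_linear = 41253 / (44.470 * 56.660) = 16.37238
D_dBi = 10 * log10(16.37238) = 12.14 dBi

12.14 dBi


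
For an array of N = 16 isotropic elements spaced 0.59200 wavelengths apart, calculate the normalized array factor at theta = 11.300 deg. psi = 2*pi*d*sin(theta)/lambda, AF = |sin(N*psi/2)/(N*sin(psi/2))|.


psi = 2*pi*0.59200*sin(11.300 deg) = 0.7288502 rad
AF = |sin(16*0.7288502/2) / (16*sin(0.7288502/2))| = 0.07665

0.07665


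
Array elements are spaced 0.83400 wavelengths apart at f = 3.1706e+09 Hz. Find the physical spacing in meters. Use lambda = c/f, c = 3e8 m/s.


lambda = c / f = 3.0000e+08 / 3.1706e+09 = 0.09461931 m
d = 0.83400 * 0.09461931 = 0.07891 m

0.07891 m


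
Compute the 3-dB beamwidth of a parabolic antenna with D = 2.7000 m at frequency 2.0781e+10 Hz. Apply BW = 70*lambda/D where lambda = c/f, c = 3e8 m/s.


lambda = c / f = 3.0000e+08 / 2.0781e+10 = 0.01443626 m
BW = 70 * 0.01443626 / 2.7000 = 0.3743 deg

0.3743 deg


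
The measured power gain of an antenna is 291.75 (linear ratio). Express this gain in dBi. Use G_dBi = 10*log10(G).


G_dBi = 10 * log10(291.75) = 24.65 dBi

24.65 dBi


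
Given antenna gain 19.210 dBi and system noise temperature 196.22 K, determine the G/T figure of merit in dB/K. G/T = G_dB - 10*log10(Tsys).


G/T = 19.210 - 10*log10(196.22) = 19.210 - 22.92743 = -3.717 dB/K

-3.717 dB/K


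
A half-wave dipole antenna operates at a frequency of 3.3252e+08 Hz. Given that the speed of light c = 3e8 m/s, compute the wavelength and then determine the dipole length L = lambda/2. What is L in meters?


lambda = c / f = 3.0000e+08 / 3.3252e+08 = 0.9022014 m
L = lambda / 2 = 0.9022014 / 2 = 0.4511 m

0.4511 m


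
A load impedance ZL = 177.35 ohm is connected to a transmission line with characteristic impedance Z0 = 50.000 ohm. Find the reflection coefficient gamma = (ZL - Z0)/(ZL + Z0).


gamma = (177.35 - 50.000) / (177.35 + 50.000) = 0.5601

0.5601


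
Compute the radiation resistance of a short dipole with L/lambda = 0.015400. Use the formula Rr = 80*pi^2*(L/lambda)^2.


Rr = 80 * pi^2 * (0.015400)^2 = 80 * 9.869604 * 2.371600e-04 = 0.1873 ohm

0.1873 ohm


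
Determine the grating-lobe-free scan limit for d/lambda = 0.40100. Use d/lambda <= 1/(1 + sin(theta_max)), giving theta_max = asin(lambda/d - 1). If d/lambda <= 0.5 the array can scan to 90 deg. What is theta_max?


lambda/d - 1 = 1/0.40100 - 1 = 1.493766 >= 1
d/lambda <= 0.5, so the array can scan to endfire without grating lobes: theta_max = 90 deg

90 deg


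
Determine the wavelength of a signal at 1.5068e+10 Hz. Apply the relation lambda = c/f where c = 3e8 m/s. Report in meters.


lambda = c / f = 3.0000e+08 / 1.5068e+10 = 0.01991 m

0.01991 m


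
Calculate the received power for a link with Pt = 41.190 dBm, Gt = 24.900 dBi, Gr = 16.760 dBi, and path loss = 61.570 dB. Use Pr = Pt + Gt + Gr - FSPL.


Pr = 41.190 + 24.900 + 16.760 - 61.570 = 21.28 dBm

21.28 dBm


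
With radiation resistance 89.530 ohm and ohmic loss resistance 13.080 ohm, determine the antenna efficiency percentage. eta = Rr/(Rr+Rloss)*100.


eta = 89.530 / (89.530 + 13.080) * 100 = 87.25%

87.25%


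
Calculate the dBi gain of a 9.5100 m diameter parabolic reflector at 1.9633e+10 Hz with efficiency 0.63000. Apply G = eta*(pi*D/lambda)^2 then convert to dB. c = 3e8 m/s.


lambda = c / f = 3.0000e+08 / 1.9633e+10 = 0.01528040 m
G_linear = 0.63000 * (pi * 9.5100 / 0.01528040)^2 = 2.408418e+06
G_dBi = 10 * log10(2.408418e+06) = 63.82 dBi

63.82 dBi


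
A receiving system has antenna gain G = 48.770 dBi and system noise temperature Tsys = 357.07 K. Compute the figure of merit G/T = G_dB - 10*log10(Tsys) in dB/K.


G/T = 48.770 - 10*log10(357.07) = 48.770 - 25.52753 = 23.24 dB/K

23.24 dB/K


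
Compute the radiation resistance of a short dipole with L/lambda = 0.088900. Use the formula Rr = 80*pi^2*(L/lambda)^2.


Rr = 80 * pi^2 * (0.088900)^2 = 80 * 9.869604 * 7.903210e-03 = 6.240 ohm

6.240 ohm


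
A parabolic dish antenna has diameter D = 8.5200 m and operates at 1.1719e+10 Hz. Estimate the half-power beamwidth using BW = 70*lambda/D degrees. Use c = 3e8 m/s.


lambda = c / f = 3.0000e+08 / 1.1719e+10 = 0.02559945 m
BW = 70 * 0.02559945 / 8.5200 = 0.2103 deg

0.2103 deg


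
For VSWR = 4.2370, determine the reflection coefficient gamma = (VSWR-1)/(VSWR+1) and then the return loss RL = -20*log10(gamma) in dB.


gamma = (4.2370 - 1) / (4.2370 + 1) = 0.6181020
RL = -20 * log10(0.6181020) = 4.179 dB

4.179 dB


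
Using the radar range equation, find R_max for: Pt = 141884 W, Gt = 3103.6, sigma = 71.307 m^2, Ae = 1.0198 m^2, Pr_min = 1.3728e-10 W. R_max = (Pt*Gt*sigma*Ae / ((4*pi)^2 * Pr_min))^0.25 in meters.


R^4 = 141884*3103.6*71.307*1.0198 / ((4*pi)^2 * 1.3728e-10) = 1.477132e+18
R_max = 1.477132e+18^0.25 = 34862 m

34862 m


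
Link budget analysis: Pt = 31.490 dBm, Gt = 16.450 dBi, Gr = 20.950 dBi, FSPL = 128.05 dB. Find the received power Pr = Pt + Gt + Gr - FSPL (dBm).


Pr = 31.490 + 16.450 + 20.950 - 128.05 = -59.16 dBm

-59.16 dBm


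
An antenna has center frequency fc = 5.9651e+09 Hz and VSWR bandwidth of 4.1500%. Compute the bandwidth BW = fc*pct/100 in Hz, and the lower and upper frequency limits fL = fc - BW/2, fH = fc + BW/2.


BW = 5.9651e+09 * 4.1500/100 = 2.475517e+08 Hz
fL = 5.9651e+09 - 2.475517e+08/2 = 5.841e+09 Hz
fH = 5.9651e+09 + 2.475517e+08/2 = 6.089e+09 Hz

BW=2.476e+08 Hz, fL=5.841e+09 Hz, fH=6.089e+09 Hz


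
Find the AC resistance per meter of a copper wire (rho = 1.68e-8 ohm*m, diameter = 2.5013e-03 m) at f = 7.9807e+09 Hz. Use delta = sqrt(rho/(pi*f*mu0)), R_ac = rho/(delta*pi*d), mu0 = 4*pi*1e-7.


delta = sqrt(1.68e-8 / (pi * 7.9807e+09 * 4*pi*1e-7)) = 7.302209e-07 m
R_ac = 1.68e-8 / (7.302209e-07 * pi * 2.5013e-03) = 2.928 ohm/m

2.928 ohm/m


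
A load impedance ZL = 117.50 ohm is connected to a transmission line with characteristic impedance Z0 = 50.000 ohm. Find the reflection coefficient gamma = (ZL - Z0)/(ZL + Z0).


gamma = (117.50 - 50.000) / (117.50 + 50.000) = 0.4030

0.4030
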